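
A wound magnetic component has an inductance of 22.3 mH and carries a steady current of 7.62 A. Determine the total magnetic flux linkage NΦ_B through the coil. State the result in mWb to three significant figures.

NΦ_B ≈ 170 mWb

From L = NΦ_B/I, the flux linkage is NΦ_B = LI.
NΦ_B = (2.230×10^-2 H)(7.62 A) = 0.1699 Wb.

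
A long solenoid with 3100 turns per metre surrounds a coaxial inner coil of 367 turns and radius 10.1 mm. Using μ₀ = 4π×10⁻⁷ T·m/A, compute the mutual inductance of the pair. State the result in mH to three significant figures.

M ≈ 0.458 mH

The outer solenoid produces a uniform field B₁ = μ₀n₁I₁ across the inner coil,
so the flux linkage is N₂Φ = N₂B₁A₂ = μ₀n₁N₂A₂·I₁, giving M = μ₀n₁N₂A₂.
A₂ = πr² = π(1.010×10^-2 m)² = 3.2047×10^-4 m².
M = (4π×10⁻⁷)(3100)(367)(3.2047×10^-4) = 4.582×10^-4 H.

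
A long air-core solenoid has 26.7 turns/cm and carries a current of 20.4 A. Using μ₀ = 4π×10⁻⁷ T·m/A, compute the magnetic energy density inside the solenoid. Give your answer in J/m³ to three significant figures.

B = μ₀nI = (4π×10⁻⁷)(2.670×10^3)(20.4) = 6.8447×10^-2 T.
u = B²/(2μ₀) = (6.8447×10^-2)²/(2×4π×10⁻⁷) = 1.864×10^3 J/m³.

u ≈ 1860 J/m³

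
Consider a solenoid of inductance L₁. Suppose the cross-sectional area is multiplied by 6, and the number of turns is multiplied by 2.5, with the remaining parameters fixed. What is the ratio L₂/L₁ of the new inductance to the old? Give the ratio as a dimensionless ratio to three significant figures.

L₂/L₁ = 37.5

For a solenoid, L ∝ μᵣN²A/ℓ.
L₂/L₁ = (6) × (2.5)^2 = 37.5.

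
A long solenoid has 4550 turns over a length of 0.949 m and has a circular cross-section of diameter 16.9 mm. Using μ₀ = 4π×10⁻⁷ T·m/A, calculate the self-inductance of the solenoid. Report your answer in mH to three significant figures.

A = π(d/2)² = π(8.450×10^-3 m)² = 2.243×10^-4 m².
For a long solenoid, L = μ₀N²A/ℓ.
L = (4π×10⁻⁷)(4550)²(2.243×10^-4)/(0.949 m) = 6.149×10^-3 H.

L ≈ 6.15 mH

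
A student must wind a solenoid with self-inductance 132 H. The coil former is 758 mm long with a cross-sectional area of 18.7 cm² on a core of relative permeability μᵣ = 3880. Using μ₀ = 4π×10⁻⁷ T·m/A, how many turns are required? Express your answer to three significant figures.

A = 18.7 cm² = 1.870×10^-3 m².
From L = μ₀μᵣN²A/ℓ, N = √(Lℓ / (μ₀μᵣA)).
N = √[(132)(0.758) / ((4π×10⁻⁷)(3880)×1.870×10^-3)] = √(1.097×10^7) ≈ 3312.7.

N ≈ 3310 turns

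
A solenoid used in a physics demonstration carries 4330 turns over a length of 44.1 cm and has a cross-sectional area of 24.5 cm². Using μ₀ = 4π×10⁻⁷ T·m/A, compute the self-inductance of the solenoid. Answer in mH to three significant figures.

L ≈ 131 mH

A = 24.5 cm² = 2.450×10^-3 m².
For a long solenoid, L = μ₀N²A/ℓ.
L = (4π×10⁻⁷)(4330)²(2.450×10^-3)/(0.441 m) = 0.1309 H.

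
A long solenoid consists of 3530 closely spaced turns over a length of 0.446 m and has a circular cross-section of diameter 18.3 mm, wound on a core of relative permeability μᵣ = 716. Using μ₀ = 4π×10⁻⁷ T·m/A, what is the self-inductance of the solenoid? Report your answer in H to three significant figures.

L ≈ 6.61 H

A = π(d/2)² = π(9.150×10^-3 m)² = 2.630×10^-4 m².
For a long solenoid, L = μ₀μᵣN²A/ℓ.
L = (4π×10⁻⁷)(716)(3530)²(2.630×10^-4)/(0.446 m) = 6.612 H.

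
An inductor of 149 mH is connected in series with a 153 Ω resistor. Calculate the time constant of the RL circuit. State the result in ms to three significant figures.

τ = L/R = (0.149 H)/(153 Ω) = 9.739×10^-4 s.

τ ≈ 0.974 ms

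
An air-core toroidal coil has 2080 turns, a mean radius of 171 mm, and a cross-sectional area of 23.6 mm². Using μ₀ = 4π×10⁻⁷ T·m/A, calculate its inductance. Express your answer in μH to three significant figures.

For a thin toroid, L = μ₀N²A/(2πR).
L = (4π×10⁻⁷)(2080)²(2.360×10^-5) / (2π×0.171 m) = 1.194×10^-4 H.

L ≈ 119 μH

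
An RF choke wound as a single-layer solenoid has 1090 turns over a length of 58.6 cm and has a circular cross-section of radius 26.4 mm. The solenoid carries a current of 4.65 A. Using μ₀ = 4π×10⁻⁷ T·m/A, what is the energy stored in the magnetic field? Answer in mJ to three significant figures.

A = πr² = π(2.640×10^-2 m)² = 2.190×10^-3 m².
L = μ₀N²A/ℓ = (4π×10⁻⁷)(1090)²(2.190×10^-3)/(0.586) = 5.579×10^-3 H.
U = ½LI² = ½(5.579×10^-3)(4.65)² = 6.031×10^-2 J.

U ≈ 60.3 mJ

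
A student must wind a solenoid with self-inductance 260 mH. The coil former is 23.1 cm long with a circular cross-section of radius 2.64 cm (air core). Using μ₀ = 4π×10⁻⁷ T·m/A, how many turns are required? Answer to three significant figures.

N ≈ 4670 turns

A = πr² = π(2.640×10^-2 m)² = 2.190×10^-3 m².
From L = μ₀N²A/ℓ, N = √(Lℓ / (μ₀A)).
N = √[(0.26)(0.231) / ((4π×10⁻⁷)×2.190×10^-3)] = √(2.183×10^7) ≈ 4672.1.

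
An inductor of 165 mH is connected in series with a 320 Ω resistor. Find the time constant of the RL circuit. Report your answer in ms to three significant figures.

τ = L/R = (0.165 H)/(320 Ω) = 5.156×10^-4 s.

τ ≈ 0.516 ms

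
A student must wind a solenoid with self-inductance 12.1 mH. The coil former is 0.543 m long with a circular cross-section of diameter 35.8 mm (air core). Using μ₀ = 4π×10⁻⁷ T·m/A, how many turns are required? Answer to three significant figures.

A = π(d/2)² = π(1.790×10^-2 m)² = 1.007×10^-3 m².
From L = μ₀N²A/ℓ, N = √(Lℓ / (μ₀A)).
N = √[(1.210×10^-2)(0.543) / ((4π×10⁻⁷)×1.007×10^-3)] = √(5.194×10^6) ≈ 2279.1.

N ≈ 2280 turns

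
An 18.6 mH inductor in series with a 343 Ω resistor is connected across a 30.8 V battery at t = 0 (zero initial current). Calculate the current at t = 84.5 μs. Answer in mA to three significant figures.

I ≈ 70.9 mA

τ = L/R = 1.860×10^-2/343 = 5.423×10^-5 s; final current I_∞ = ε/R = 30.8/343 = 8.980×10^-2 A.
I(t) = I_∞(1 − e^(−t/τ)) with t/τ = 1.558.
I = (8.980×10^-2)(1 − e^(−1.558)) = 7.089×10^-2 A.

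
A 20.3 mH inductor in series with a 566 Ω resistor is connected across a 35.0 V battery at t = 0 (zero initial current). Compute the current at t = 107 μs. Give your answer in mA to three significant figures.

I ≈ 58.7 mA

τ = L/R = 2.030×10^-2/566 = 3.587×10^-5 s; final current I_∞ = ε/R = 35.0/566 = 6.184×10^-2 A.
I(t) = I_∞(1 − e^(−t/τ)) with t/τ = 2.983.
I = (6.184×10^-2)(1 − e^(−2.983)) = 5.871×10^-2 A.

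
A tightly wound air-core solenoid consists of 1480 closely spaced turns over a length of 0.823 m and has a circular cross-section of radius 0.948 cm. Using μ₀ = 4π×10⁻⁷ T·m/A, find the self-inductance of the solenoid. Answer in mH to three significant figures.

L ≈ 0.944 mH

A = πr² = π(9.480×10^-3 m)² = 2.823×10^-4 m².
For a long solenoid, L = μ₀N²A/ℓ.
L = (4π×10⁻⁷)(1480)²(2.823×10^-4)/(0.823 m) = 9.443×10^-4 H.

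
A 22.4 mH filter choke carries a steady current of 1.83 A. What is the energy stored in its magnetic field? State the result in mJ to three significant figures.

Stored magnetic energy: U = ½LI².
U = ½(2.240×10^-2 H)(1.83 A)² = 3.751×10^-2 J.

U ≈ 37.5 mJ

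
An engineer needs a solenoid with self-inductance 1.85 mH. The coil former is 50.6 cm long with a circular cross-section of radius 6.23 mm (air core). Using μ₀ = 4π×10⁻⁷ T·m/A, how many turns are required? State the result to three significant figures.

A = πr² = π(6.230×10^-3 m)² = 1.219×10^-4 m².
From L = μ₀N²A/ℓ, N = √(Lℓ / (μ₀A)).
N = √[(1.850×10^-3)(0.506) / ((4π×10⁻⁷)×1.219×10^-4)] = √(6.109×10^6) ≈ 2471.7.

N ≈ 2470 turns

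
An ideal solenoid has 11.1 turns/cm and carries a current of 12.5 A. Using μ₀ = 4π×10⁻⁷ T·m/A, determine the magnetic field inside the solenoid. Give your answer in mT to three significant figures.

B ≈ 17.4 mT

Inside a long solenoid, B = μ₀nI.
B = (4π×10⁻⁷)(1.110×10^3 m⁻¹)(12.5 A) = 1.744×10^-2 T.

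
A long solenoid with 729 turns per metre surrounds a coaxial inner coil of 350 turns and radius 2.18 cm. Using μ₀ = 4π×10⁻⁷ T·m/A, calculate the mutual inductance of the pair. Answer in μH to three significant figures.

M ≈ 479 μH

The outer solenoid produces a uniform field B₁ = μ₀n₁I₁ across the inner coil,
so the flux linkage is N₂Φ = N₂B₁A₂ = μ₀n₁N₂A₂·I₁, giving M = μ₀n₁N₂A₂.
A₂ = πr² = π(2.180×10^-2 m)² = 1.493×10^-3 m².
M = (4π×10⁻⁷)(729)(350)(1.493×10^-3) = 4.787×10^-4 H.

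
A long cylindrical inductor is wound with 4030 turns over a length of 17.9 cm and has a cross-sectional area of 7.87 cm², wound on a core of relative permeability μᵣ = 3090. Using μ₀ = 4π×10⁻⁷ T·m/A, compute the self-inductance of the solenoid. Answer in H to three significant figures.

L ≈ 277 H

A = 7.87 cm² = 7.870×10^-4 m².
For a long solenoid, L = μ₀μᵣN²A/ℓ.
L = (4π×10⁻⁷)(3090)(4030)²(7.870×10^-4)/(0.179 m) = 277.3 H.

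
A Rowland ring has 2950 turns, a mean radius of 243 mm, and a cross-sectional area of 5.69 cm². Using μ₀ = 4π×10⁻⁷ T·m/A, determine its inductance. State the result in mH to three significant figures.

For a thin toroid, L = μ₀N²A/(2πR).
L = (4π×10⁻⁷)(2950)²(5.690×10^-4) / (2π×0.243 m) = 4.075×10^-3 H.

L ≈ 4.08 mH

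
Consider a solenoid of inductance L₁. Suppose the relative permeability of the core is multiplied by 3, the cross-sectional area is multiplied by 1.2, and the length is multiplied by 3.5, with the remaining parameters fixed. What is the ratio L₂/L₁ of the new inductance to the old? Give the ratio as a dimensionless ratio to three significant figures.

For a solenoid, L ∝ μᵣN²A/ℓ.
L₂/L₁ = (3) × (1.2) × (3.5)^-1 = 1.03.

L₂/L₁ = 1.03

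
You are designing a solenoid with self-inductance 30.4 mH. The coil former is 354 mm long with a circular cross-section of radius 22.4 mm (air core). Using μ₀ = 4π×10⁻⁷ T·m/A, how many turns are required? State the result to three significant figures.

N ≈ 2330 turns

A = πr² = π(2.240×10^-2 m)² = 1.576×10^-3 m².
From L = μ₀N²A/ℓ, N = √(Lℓ / (μ₀A)).
N = √[(3.040×10^-2)(0.354) / ((4π×10⁻⁷)×1.576×10^-3)] = √(5.433×10^6) ≈ 2330.8.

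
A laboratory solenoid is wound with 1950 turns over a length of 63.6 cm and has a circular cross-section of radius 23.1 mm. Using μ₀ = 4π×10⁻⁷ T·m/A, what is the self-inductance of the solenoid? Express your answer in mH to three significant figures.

A = πr² = π(2.310×10^-2 m)² = 1.676×10^-3 m².
For a long solenoid, L = μ₀N²A/ℓ.
L = (4π×10⁻⁷)(1950)²(1.676×10^-3)/(0.636 m) = 1.259×10^-2 H.

L ≈ 12.6 mH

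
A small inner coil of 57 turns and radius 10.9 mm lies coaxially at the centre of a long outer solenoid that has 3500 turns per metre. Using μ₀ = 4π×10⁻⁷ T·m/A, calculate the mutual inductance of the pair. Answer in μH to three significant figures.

M ≈ 93.6 μH

The outer solenoid produces a uniform field B₁ = μ₀n₁I₁ across the inner coil,
so the flux linkage is N₂Φ = N₂B₁A₂ = μ₀n₁N₂A₂·I₁, giving M = μ₀n₁N₂A₂.
A₂ = πr² = π(1.090×10^-2 m)² = 3.733×10^-4 m².
M = (4π×10⁻⁷)(3500)(57)(3.733×10^-4) = 9.357×10^-5 H.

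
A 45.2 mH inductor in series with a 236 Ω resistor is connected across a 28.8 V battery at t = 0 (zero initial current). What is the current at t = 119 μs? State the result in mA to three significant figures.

I ≈ 56.5 mA

τ = L/R = 4.520×10^-2/236 = 1.915×10^-4 s; final current I_∞ = ε/R = 28.8/236 = 0.122 A.
I(t) = I_∞(1 − e^(−t/τ)) with t/τ = 0.621.
I = (0.122)(1 − e^(−0.621)) = 5.647×10^-2 A.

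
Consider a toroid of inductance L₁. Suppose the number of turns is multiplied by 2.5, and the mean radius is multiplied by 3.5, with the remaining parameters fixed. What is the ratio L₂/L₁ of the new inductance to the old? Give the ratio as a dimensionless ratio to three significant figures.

L₂/L₁ = 1.79

For a toroid, L ∝ μᵣN²A/R.
L₂/L₁ = (2.5)^2 × (3.5)^-1 = 1.79.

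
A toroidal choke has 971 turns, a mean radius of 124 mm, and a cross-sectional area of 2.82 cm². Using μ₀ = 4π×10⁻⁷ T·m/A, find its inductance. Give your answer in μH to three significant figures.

For a thin toroid, L = μ₀N²A/(2πR).
L = (4π×10⁻⁷)(971)²(2.820×10^-4) / (2π×0.124 m) = 4.288×10^-4 H.

L ≈ 429 μH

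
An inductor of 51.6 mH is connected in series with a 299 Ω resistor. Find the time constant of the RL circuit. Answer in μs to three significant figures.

τ = L/R = (5.160×10^-2 H)/(299 Ω) = 1.726×10^-4 s.

τ ≈ 173 μs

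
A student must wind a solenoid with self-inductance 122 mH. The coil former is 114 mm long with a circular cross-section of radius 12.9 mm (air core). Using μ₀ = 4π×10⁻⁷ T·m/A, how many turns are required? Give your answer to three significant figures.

N ≈ 4600 turns

A = πr² = π(1.290×10^-2 m)² = 5.228×10^-4 m².
From L = μ₀N²A/ℓ, N = √(Lℓ / (μ₀A)).
N = √[(0.122)(0.114) / ((4π×10⁻⁷)×5.228×10^-4)] = √(2.117×10^7) ≈ 4601.1.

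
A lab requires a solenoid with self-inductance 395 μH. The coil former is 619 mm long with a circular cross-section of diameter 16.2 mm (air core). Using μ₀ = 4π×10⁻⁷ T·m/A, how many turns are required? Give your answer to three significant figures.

N ≈ 972 turns

A = π(d/2)² = π(8.100×10^-3 m)² = 2.061×10^-4 m².
From L = μ₀N²A/ℓ, N = √(Lℓ / (μ₀A)).
N = √[(3.950×10^-4)(0.619) / ((4π×10⁻⁷)×2.061×10^-4)] = √(9.440×10^5) ≈ 971.6.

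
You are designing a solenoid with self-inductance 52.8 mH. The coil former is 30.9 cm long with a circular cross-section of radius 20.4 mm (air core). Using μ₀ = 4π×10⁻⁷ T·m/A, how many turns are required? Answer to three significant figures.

A = πr² = π(2.040×10^-2 m)² = 1.307×10^-3 m².
From L = μ₀N²A/ℓ, N = √(Lℓ / (μ₀A)).
N = √[(5.280×10^-2)(0.309) / ((4π×10⁻⁷)×1.307×10^-3)] = √(9.931×10^6) ≈ 3151.3.

N ≈ 3150 turns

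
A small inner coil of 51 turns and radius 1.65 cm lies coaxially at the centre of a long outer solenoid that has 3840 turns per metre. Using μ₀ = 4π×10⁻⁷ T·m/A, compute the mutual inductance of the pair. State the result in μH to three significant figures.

M ≈ 210 μH

The outer solenoid produces a uniform field B₁ = μ₀n₁I₁ across the inner coil,
so the flux linkage is N₂Φ = N₂B₁A₂ = μ₀n₁N₂A₂·I₁, giving M = μ₀n₁N₂A₂.
A₂ = πr² = π(1.650×10^-2 m)² = 8.553×10^-4 m².
M = (4π×10⁻⁷)(3840)(51)(8.553×10^-4) = 2.1049×10^-4 H.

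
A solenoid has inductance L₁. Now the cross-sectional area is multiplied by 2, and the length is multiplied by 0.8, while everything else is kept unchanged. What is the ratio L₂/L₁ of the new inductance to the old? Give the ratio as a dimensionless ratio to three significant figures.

L₂/L₁ = 2.50

For a solenoid, L ∝ μᵣN²A/ℓ.
L₂/L₁ = (2) × (0.8)^-1 = 2.50.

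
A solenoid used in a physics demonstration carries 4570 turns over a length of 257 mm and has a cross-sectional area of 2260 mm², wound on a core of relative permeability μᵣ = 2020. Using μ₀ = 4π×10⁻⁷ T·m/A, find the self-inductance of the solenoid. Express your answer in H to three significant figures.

L ≈ 466 H

A = 2260 mm² = 2.260×10^-3 m².
For a long solenoid, L = μ₀μᵣN²A/ℓ.
L = (4π×10⁻⁷)(2020)(4570)²(2.260×10^-3)/(0.257 m) = 466.2 H.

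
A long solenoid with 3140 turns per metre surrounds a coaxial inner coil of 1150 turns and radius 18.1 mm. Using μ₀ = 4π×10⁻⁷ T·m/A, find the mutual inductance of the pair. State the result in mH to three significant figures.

The outer solenoid produces a uniform field B₁ = μ₀n₁I₁ across the inner coil,
so the flux linkage is N₂Φ = N₂B₁A₂ = μ₀n₁N₂A₂·I₁, giving M = μ₀n₁N₂A₂.
A₂ = πr² = π(1.810×10^-2 m)² = 1.029×10^-3 m².
M = (4π×10⁻⁷)(3140)(1150)(1.029×10^-3) = 4.670×10^-3 H.

M ≈ 4.67 mH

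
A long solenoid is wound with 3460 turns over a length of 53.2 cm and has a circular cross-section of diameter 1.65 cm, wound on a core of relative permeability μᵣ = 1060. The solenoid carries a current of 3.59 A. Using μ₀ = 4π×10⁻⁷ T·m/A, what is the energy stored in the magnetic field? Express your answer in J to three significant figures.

A = π(d/2)² = π(8.250×10^-3 m)² = 2.138×10^-4 m².
L = μ₀μᵣN²A/ℓ = (4π×10⁻⁷)(1060)(3460)²(2.138×10^-4)/(0.532) = 6.409 H.
U = ½LI² = ½(6.409)(3.59)² = 41.3 J.

U ≈ 41.3 J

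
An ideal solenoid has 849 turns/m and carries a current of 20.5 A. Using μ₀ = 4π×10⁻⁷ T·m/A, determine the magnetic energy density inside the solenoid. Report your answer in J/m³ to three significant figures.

u ≈ 190 J/m³

B = μ₀nI = (4π×10⁻⁷)(849)(20.5) = 2.187×10^-2 T.
u = B²/(2μ₀) = (2.187×10^-2)²/(2×4π×10⁻⁷) = 190.3 J/m³.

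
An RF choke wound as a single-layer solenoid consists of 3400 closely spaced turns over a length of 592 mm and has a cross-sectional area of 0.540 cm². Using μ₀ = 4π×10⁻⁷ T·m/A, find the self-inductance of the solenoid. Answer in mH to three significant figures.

L ≈ 1.33 mH

A = 0.540 cm² = 5.400×10^-5 m².
For a long solenoid, L = μ₀N²A/ℓ.
L = (4π×10⁻⁷)(3400)²(5.400×10^-5)/(0.592 m) = 1.325×10^-3 H.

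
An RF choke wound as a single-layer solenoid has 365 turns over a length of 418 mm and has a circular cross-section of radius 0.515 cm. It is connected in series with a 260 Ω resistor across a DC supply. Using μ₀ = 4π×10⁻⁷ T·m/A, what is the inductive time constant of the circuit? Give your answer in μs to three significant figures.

A = πr² = π(5.150×10^-3 m)² = 8.332×10^-5 m².
L = μ₀N²A/ℓ = (4π×10⁻⁷)(365)²(8.332×10^-5)/(0.418) = 3.337×10^-5 H.
τ = L/R = (3.337×10^-5)/(260) = 1.284×10^-7 s.

τ ≈ 0.128 μs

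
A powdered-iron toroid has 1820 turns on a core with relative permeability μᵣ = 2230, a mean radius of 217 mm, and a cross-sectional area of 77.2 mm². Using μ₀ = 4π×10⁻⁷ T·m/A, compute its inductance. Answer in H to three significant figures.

For a thin toroid, L = μ₀μᵣN²A/(2πR).
L = (4π×10⁻⁷)(2230)(1820)²(7.720×10^-5) / (2π×0.217 m) = 0.5256 H.

L ≈ 0.526 H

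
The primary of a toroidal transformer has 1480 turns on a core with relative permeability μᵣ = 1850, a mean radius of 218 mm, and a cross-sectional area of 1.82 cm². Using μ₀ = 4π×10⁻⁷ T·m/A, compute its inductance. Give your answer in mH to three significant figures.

L ≈ 677 mH

For a thin toroid, L = μ₀μᵣN²A/(2πR).
L = (4π×10⁻⁷)(1850)(1480)²(1.820×10^-4) / (2π×0.218 m) = 0.6766 H.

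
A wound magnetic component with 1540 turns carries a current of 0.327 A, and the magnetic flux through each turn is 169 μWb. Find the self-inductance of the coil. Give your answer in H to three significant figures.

Self-inductance is defined by L = NΦ_B/I (flux linkage over current).
L = (1540)(1.690×10^-4 Wb)/(0.327 A) = 0.7959 H.

L ≈ 0.796 H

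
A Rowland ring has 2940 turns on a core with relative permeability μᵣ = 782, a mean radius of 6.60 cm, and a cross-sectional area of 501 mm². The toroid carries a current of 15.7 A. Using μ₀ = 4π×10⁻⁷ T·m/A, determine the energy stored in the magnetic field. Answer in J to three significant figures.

U ≈ 1260 J

L = μ₀μᵣN²A/(2πR) = (4π×10⁻⁷)(782)(2940)²(5.010×10^-4)/(2π×6.600×10^-2) = 10.26 H.
U = ½LI² = ½(10.26)(15.7)² = 1.2647×10^3 J.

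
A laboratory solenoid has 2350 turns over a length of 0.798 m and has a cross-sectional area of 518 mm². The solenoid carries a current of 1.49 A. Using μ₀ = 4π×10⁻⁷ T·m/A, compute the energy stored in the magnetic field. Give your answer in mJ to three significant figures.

U ≈ 5.00 mJ

A = 518 mm² = 5.180×10^-4 m².
L = μ₀N²A/ℓ = (4π×10⁻⁷)(2350)²(5.180×10^-4)/(0.798) = 4.5048×10^-3 H.
U = ½LI² = ½(4.5048×10^-3)(1.49)² = 5.001×10^-3 J.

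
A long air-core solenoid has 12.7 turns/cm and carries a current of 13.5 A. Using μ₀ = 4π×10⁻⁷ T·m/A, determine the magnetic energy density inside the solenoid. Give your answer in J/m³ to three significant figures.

B = μ₀nI = (4π×10⁻⁷)(1.270×10^3)(13.5) = 2.1545×10^-2 T.
u = B²/(2μ₀) = (2.1545×10^-2)²/(2×4π×10⁻⁷) = 184.7 J/m³.

u ≈ 185 J/m³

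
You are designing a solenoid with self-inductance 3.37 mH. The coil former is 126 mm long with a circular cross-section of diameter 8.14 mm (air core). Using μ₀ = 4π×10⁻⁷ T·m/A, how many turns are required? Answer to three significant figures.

A = π(d/2)² = π(4.070×10^-3 m)² = 5.204×10^-5 m².
From L = μ₀N²A/ℓ, N = √(Lℓ / (μ₀A)).
N = √[(3.370×10^-3)(0.126) / ((4π×10⁻⁷)×5.204×10^-5)] = √(6.493×10^6) ≈ 2548.2.

N ≈ 2550 turns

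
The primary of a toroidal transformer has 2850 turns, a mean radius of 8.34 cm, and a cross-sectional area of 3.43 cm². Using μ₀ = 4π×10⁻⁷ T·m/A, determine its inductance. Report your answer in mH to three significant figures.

For a thin toroid, L = μ₀N²A/(2πR).
L = (4π×10⁻⁷)(2850)²(3.430×10^-4) / (2π×8.340×10^-2 m) = 6.681×10^-3 H.

L ≈ 6.68 mH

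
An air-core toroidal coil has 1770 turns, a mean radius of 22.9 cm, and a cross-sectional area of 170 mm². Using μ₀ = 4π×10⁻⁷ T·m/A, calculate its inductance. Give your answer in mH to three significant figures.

For a thin toroid, L = μ₀N²A/(2πR).
L = (4π×10⁻⁷)(1770)²(1.700×10^-4) / (2π×0.229 m) = 4.651×10^-4 H.

L ≈ 0.465 mH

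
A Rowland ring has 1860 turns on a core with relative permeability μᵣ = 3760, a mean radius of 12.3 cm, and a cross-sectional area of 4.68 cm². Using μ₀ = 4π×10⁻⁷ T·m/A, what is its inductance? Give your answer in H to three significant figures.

For a thin toroid, L = μ₀μᵣN²A/(2πR).
L = (4π×10⁻⁷)(3760)(1860)²(4.680×10^-4) / (2π×0.123 m) = 9.899 H.

L ≈ 9.90 H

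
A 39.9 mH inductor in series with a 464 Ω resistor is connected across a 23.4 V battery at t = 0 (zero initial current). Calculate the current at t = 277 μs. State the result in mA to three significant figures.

I ≈ 48.4 mA

τ = L/R = 3.990×10^-2/464 = 8.599×10^-5 s; final current I_∞ = ε/R = 23.4/464 = 5.043×10^-2 A.
I(t) = I_∞(1 − e^(−t/τ)) with t/τ = 3.221.
I = (5.043×10^-2)(1 − e^(−3.221)) = 4.842×10^-2 A.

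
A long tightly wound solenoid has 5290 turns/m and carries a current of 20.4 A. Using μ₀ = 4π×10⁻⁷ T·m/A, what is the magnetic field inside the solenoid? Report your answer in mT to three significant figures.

B ≈ 136 mT

Inside a long solenoid, B = μ₀nI.
B = (4π×10⁻⁷)(5.290×10^3 m⁻¹)(20.4 A) = 0.1356 T.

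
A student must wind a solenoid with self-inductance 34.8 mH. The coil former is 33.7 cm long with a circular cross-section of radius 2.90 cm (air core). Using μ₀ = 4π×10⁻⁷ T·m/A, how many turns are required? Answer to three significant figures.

A = πr² = π(2.900×10^-2 m)² = 2.642×10^-3 m².
From L = μ₀N²A/ℓ, N = √(Lℓ / (μ₀A)).
N = √[(3.480×10^-2)(0.337) / ((4π×10⁻⁷)×2.642×10^-3)] = √(3.532×10^6) ≈ 1879.4.

N ≈ 1880 turns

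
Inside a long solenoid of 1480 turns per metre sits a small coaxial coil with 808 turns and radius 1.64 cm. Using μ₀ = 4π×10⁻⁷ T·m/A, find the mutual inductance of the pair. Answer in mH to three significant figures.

The outer solenoid produces a uniform field B₁ = μ₀n₁I₁ across the inner coil,
so the flux linkage is N₂Φ = N₂B₁A₂ = μ₀n₁N₂A₂·I₁, giving M = μ₀n₁N₂A₂.
A₂ = πr² = π(1.640×10^-2 m)² = 8.450×10^-4 m².
M = (4π×10⁻⁷)(1480)(808)(8.450×10^-4) = 1.270×10^-3 H.

M ≈ 1.27 mH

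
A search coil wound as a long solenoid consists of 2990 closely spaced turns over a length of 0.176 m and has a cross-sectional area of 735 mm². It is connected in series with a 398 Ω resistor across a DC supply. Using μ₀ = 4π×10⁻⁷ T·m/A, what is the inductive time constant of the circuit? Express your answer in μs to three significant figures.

A = 735 mm² = 7.350×10^-4 m².
L = μ₀N²A/ℓ = (4π×10⁻⁷)(2990)²(7.350×10^-4)/(0.176) = 4.692×10^-2 H.
τ = L/R = (4.692×10^-2)/(398) = 1.179×10^-4 s.

τ ≈ 118 μs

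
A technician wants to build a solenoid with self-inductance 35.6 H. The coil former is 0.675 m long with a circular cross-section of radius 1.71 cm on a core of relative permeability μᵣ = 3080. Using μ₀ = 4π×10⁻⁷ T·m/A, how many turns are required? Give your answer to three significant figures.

A = πr² = π(1.710×10^-2 m)² = 9.186×10^-4 m².
From L = μ₀μᵣN²A/ℓ, N = √(Lℓ / (μ₀μᵣA)).
N = √[(35.6)(0.675) / ((4π×10⁻⁷)(3080)×9.186×10^-4)] = √(6.759×10^6) ≈ 2599.7.

N ≈ 2600 turns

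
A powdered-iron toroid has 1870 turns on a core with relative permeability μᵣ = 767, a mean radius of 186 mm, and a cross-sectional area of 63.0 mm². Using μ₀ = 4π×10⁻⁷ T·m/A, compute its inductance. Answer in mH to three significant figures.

L ≈ 182 mH

For a thin toroid, L = μ₀μᵣN²A/(2πR).
L = (4π×10⁻⁷)(767)(1870)²(6.300×10^-5) / (2π×0.186 m) = 0.1817 H.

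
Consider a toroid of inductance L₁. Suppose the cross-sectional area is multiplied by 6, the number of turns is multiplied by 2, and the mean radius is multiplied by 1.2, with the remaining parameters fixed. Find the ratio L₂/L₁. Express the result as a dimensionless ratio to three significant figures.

For a toroid, L ∝ μᵣN²A/R.
L₂/L₁ = (6) × (2)^2 × (1.2)^-1 = 20.0.

L₂/L₁ = 20.0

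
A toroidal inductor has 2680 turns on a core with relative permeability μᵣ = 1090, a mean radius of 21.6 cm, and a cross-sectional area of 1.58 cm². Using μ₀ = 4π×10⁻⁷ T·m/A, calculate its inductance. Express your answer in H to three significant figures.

For a thin toroid, L = μ₀μᵣN²A/(2πR).
L = (4π×10⁻⁷)(1090)(2680)²(1.580×10^-4) / (2π×0.216 m) = 1.145 H.

L ≈ 1.15 H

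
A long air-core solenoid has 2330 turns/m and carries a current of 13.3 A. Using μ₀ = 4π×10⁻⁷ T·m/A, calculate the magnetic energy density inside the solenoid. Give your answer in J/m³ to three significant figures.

u ≈ 603 J/m³

B = μ₀nI = (4π×10⁻⁷)(2.330×10^3)(13.3) = 3.894×10^-2 T.
u = B²/(2μ₀) = (3.894×10^-2)²/(2×4π×10⁻⁷) = 603.4 J/m³.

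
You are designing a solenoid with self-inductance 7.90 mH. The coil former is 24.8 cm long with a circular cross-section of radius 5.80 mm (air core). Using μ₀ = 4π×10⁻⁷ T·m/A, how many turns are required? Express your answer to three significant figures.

A = πr² = π(5.800×10^-3 m)² = 1.057×10^-4 m².
From L = μ₀N²A/ℓ, N = √(Lℓ / (μ₀A)).
N = √[(7.900×10^-3)(0.248) / ((4π×10⁻⁷)×1.057×10^-4)] = √(1.475×10^7) ≈ 3840.9.

N ≈ 3840 turns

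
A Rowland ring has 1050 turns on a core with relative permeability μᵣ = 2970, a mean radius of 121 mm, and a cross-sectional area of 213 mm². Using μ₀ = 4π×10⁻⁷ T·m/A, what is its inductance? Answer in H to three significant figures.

L ≈ 1.15 H

For a thin toroid, L = μ₀μᵣN²A/(2πR).
L = (4π×10⁻⁷)(2970)(1050)²(2.130×10^-4) / (2π×0.121 m) = 1.153 H.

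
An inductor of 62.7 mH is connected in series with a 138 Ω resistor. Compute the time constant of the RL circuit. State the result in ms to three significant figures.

τ = L/R = (6.270×10^-2 H)/(138 Ω) = 4.543×10^-4 s.

τ ≈ 0.454 ms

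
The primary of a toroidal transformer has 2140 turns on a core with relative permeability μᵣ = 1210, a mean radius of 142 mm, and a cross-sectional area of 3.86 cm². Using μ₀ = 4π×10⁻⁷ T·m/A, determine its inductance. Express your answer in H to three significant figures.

For a thin toroid, L = μ₀μᵣN²A/(2πR).
L = (4π×10⁻⁷)(1210)(2140)²(3.860×10^-4) / (2π×0.142 m) = 3.013 H.

L ≈ 3.01 H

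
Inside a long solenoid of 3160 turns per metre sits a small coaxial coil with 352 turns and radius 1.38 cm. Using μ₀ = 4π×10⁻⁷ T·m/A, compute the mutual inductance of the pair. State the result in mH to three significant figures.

The outer solenoid produces a uniform field B₁ = μ₀n₁I₁ across the inner coil,
so the flux linkage is N₂Φ = N₂B₁A₂ = μ₀n₁N₂A₂·I₁, giving M = μ₀n₁N₂A₂.
A₂ = πr² = π(1.380×10^-2 m)² = 5.983×10^-4 m².
M = (4π×10⁻⁷)(3160)(352)(5.983×10^-4) = 8.363×10^-4 H.

M ≈ 0.836 mH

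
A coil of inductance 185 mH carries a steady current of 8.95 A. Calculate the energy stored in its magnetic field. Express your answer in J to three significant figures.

Stored magnetic energy: U = ½LI².
U = ½(0.185 H)(8.95 A)² = 7.409 J.

U ≈ 7.41 J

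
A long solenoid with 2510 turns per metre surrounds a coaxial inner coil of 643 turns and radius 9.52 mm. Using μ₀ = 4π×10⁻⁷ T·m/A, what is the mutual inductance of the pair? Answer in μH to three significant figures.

M ≈ 577 μH

The outer solenoid produces a uniform field B₁ = μ₀n₁I₁ across the inner coil,
so the flux linkage is N₂Φ = N₂B₁A₂ = μ₀n₁N₂A₂·I₁, giving M = μ₀n₁N₂A₂.
A₂ = πr² = π(9.520×10^-3 m)² = 2.847×10^-4 m².
M = (4π×10⁻⁷)(2510)(643)(2.847×10^-4) = 5.7746×10^-4 H.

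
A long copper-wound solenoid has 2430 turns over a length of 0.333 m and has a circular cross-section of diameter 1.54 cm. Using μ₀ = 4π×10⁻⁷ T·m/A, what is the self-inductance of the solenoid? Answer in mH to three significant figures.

A = π(d/2)² = π(7.700×10^-3 m)² = 1.863×10^-4 m².
For a long solenoid, L = μ₀N²A/ℓ.
L = (4π×10⁻⁷)(2430)²(1.863×10^-4)/(0.333 m) = 4.151×10^-3 H.

L ≈ 4.15 mH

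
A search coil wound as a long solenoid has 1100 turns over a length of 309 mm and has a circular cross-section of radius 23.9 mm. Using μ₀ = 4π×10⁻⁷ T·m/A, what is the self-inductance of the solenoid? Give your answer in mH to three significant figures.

A = πr² = π(2.390×10^-2 m)² = 1.7945×10^-3 m².
For a long solenoid, L = μ₀N²A/ℓ.
L = (4π×10⁻⁷)(1100)²(1.7945×10^-3)/(0.309 m) = 8.830×10^-3 H.

L ≈ 8.83 mH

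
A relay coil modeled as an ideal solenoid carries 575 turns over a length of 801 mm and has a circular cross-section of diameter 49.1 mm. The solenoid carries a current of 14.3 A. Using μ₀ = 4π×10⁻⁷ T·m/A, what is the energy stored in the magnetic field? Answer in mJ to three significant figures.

U ≈ 100 mJ

A = π(d/2)² = π(2.455×10^-2 m)² = 1.893×10^-3 m².
L = μ₀N²A/ℓ = (4π×10⁻⁷)(575)²(1.893×10^-3)/(0.801) = 9.821×10^-4 H.
U = ½LI² = ½(9.821×10^-4)(14.3)² = 0.1004 J.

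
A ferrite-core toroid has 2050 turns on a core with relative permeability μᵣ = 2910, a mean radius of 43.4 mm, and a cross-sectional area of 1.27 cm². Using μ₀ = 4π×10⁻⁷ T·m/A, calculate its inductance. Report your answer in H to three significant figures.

For a thin toroid, L = μ₀μᵣN²A/(2πR).
L = (4π×10⁻⁷)(2910)(2050)²(1.270×10^-4) / (2π×4.340×10^-2 m) = 7.157 H.

L ≈ 7.16 H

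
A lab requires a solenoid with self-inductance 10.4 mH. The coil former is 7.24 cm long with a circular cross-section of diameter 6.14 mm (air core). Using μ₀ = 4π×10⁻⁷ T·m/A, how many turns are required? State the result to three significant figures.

A = π(d/2)² = π(3.070×10^-3 m)² = 2.961×10^-5 m².
From L = μ₀N²A/ℓ, N = √(Lℓ / (μ₀A)).
N = √[(1.040×10^-2)(7.240×10^-2) / ((4π×10⁻⁷)×2.961×10^-5)] = √(2.024×10^7) ≈ 4498.5.

N ≈ 4500 turns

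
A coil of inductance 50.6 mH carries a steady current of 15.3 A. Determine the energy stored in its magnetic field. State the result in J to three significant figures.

U ≈ 5.92 J

Stored magnetic energy: U = ½LI².
U = ½(5.060×10^-2 H)(15.3 A)² = 5.922 J.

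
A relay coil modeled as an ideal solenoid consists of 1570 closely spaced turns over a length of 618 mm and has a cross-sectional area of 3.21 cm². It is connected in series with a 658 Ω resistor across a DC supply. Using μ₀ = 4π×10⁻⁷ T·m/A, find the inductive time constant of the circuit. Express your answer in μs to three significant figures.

A = 3.21 cm² = 3.210×10^-4 m².
L = μ₀N²A/ℓ = (4π×10⁻⁷)(1570)²(3.210×10^-4)/(0.618) = 1.609×10^-3 H.
τ = L/R = (1.609×10^-3)/(658) = 2.445×10^-6 s.

τ ≈ 2.45 μs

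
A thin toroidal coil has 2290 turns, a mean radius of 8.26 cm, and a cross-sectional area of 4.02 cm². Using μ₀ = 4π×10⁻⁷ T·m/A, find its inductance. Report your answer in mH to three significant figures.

For a thin toroid, L = μ₀N²A/(2πR).
L = (4π×10⁻⁷)(2290)²(4.020×10^-4) / (2π×8.260×10^-2 m) = 5.104×10^-3 H.

L ≈ 5.10 mH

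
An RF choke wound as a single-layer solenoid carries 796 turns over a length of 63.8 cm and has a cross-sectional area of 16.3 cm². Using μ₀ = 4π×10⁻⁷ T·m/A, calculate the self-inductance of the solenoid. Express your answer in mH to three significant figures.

A = 16.3 cm² = 1.630×10^-3 m².
For a long solenoid, L = μ₀N²A/ℓ.
L = (4π×10⁻⁷)(796)²(1.630×10^-3)/(0.638 m) = 2.034×10^-3 H.

L ≈ 2.03 mH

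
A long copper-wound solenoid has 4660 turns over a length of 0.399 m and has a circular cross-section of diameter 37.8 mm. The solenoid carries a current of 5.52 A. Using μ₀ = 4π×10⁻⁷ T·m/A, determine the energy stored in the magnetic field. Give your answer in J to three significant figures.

U ≈ 1.17 J

A = π(d/2)² = π(1.890×10^-2 m)² = 1.122×10^-3 m².
L = μ₀N²A/ℓ = (4π×10⁻⁷)(4660)²(1.122×10^-3)/(0.399) = 7.675×10^-2 H.
U = ½LI² = ½(7.675×10^-2)(5.52)² = 1.169 J.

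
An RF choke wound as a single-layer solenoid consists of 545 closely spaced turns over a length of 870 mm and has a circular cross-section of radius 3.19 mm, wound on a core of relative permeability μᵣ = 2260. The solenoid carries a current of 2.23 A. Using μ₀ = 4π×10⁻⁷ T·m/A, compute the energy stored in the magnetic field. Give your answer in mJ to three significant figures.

U ≈ 77.1 mJ

A = πr² = π(3.190×10^-3 m)² = 3.197×10^-5 m².
L = μ₀μᵣN²A/ℓ = (4π×10⁻⁷)(2260)(545)²(3.197×10^-5)/(0.87) = 3.100×10^-2 H.
U = ½LI² = ½(3.100×10^-2)(2.23)² = 7.707×10^-2 J.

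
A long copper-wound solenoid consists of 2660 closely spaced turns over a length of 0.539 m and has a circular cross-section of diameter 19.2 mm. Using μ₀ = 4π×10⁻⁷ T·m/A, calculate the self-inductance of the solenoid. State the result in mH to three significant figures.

A = π(d/2)² = π(9.600×10^-3 m)² = 2.895×10^-4 m².
For a long solenoid, L = μ₀N²A/ℓ.
L = (4π×10⁻⁷)(2660)²(2.895×10^-4)/(0.539 m) = 4.776×10^-3 H.

L ≈ 4.78 mH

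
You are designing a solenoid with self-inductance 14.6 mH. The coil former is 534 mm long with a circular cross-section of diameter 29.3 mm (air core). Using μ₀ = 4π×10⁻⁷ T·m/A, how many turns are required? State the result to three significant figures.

N ≈ 3030 turns

A = π(d/2)² = π(1.465×10^-2 m)² = 6.743×10^-4 m².
From L = μ₀N²A/ℓ, N = √(Lℓ / (μ₀A)).
N = √[(1.460×10^-2)(0.534) / ((4π×10⁻⁷)×6.743×10^-4)] = √(9.202×10^6) ≈ 3033.4.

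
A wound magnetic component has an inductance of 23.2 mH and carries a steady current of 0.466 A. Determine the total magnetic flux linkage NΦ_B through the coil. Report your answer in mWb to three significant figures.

NΦ_B ≈ 10.8 mWb

From L = NΦ_B/I, the flux linkage is NΦ_B = LI.
NΦ_B = (2.320×10^-2 H)(0.466 A) = 1.081×10^-2 Wb.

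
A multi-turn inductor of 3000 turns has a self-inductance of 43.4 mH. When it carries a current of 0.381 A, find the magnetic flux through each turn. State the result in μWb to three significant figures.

Φ_B ≈ 5.51 μWb

From L = NΦ_B/I, the flux per turn is Φ_B = LI/N.
Φ_B = (4.340×10^-2 H)(0.381 A)/3000 = 5.512×10^-6 Wb.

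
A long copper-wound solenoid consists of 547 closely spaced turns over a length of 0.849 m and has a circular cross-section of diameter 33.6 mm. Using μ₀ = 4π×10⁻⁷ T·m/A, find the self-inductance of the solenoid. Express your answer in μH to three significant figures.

L ≈ 393 μH

A = π(d/2)² = π(1.680×10^-2 m)² = 8.867×10^-4 m².
For a long solenoid, L = μ₀N²A/ℓ.
L = (4π×10⁻⁷)(547)²(8.867×10^-4)/(0.849 m) = 3.927×10^-4 H.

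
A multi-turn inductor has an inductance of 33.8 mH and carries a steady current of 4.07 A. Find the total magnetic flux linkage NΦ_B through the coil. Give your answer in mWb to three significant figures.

NΦ_B ≈ 138 mWb

From L = NΦ_B/I, the flux linkage is NΦ_B = LI.
NΦ_B = (3.380×10^-2 H)(4.07 A) = 0.1376 Wb.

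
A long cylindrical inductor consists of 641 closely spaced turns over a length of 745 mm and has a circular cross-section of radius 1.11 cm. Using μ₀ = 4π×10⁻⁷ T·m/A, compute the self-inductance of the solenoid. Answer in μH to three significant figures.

L ≈ 268 μH

A = πr² = π(1.110×10^-2 m)² = 3.871×10^-4 m².
For a long solenoid, L = μ₀N²A/ℓ.
L = (4π×10⁻⁷)(641)²(3.871×10^-4)/(0.745 m) = 2.683×10^-4 H.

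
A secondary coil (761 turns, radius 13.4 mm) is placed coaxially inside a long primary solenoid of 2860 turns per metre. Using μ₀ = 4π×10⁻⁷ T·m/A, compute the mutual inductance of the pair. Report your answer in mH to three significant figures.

M ≈ 1.54 mH

The outer solenoid produces a uniform field B₁ = μ₀n₁I₁ across the inner coil,
so the flux linkage is N₂Φ = N₂B₁A₂ = μ₀n₁N₂A₂·I₁, giving M = μ₀n₁N₂A₂.
A₂ = πr² = π(1.340×10^-2 m)² = 5.641×10^-4 m².
M = (4π×10⁻⁷)(2860)(761)(5.641×10^-4) = 1.543×10^-3 H.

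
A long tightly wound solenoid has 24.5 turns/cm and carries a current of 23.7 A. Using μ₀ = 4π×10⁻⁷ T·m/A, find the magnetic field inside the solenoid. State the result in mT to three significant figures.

Inside a long solenoid, B = μ₀nI.
B = (4π×10⁻⁷)(2.450×10^3 m⁻¹)(23.7 A) = 7.297×10^-2 T.

B ≈ 73.0 mT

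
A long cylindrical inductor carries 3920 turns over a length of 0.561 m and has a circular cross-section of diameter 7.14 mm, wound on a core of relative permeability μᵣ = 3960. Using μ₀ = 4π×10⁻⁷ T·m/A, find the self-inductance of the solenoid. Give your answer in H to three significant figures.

L ≈ 5.46 H

A = π(d/2)² = π(3.570×10^-3 m)² = 4.004×10^-5 m².
For a long solenoid, L = μ₀μᵣN²A/ℓ.
L = (4π×10⁻⁷)(3960)(3920)²(4.004×10^-5)/(0.561 m) = 5.458 H.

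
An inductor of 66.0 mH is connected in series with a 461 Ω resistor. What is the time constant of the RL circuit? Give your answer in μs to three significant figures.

τ = L/R = (6.600×10^-2 H)/(461 Ω) = 1.432×10^-4 s.

τ ≈ 143 μs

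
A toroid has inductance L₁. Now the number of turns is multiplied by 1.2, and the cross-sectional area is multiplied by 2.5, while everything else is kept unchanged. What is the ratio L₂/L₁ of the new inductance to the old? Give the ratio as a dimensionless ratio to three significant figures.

L₂/L₁ = 3.60

For a toroid, L ∝ μᵣN²A/R.
L₂/L₁ = (1.2)^2 × (2.5) = 3.60.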